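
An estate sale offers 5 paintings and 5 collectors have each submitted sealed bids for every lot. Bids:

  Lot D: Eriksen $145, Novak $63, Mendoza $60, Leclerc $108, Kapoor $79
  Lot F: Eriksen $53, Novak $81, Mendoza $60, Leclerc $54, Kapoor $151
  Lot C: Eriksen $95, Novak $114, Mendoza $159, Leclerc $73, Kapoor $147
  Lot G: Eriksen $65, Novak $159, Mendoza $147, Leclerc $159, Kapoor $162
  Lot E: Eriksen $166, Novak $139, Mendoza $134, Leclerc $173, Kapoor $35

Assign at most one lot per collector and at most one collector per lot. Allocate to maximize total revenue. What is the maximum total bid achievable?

This is the linear assignment problem.
Optimal: Eriksen→Lot D ($145), Novak→Lot G ($159), Mendoza→Lot C ($159), Leclerc→Lot E ($173), Kapoor→Lot F ($151) — total 145+159+159+173+151 = $787.
Max-entry greedy (repeatedly take the single best remaining cell) gives $720, worse by 67.
Swapping Kapoor↔Eriksen (Kapoor→Lot D $79, Eriksen→Lot F $53) loses 164.
No other one-to-one assignment exceeds $787.

Maximum total: $787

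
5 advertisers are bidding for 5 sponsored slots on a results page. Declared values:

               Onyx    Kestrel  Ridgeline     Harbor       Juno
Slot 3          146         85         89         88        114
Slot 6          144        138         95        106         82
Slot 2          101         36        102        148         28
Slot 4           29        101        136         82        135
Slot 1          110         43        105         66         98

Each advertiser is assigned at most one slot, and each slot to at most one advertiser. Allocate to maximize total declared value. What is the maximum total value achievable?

Optimal: Onyx→Slot 3 ($146), Kestrel→Slot 6 ($138), Ridgeline→Slot 1 ($105), Harbor→Slot 2 ($148), Juno→Slot 4 ($135) — total 146+138+105+148+135 = $672.
Swapping Harbor↔Kestrel (Harbor→Slot 6 $106, Kestrel→Slot 2 $36) loses 144.

Max total: $672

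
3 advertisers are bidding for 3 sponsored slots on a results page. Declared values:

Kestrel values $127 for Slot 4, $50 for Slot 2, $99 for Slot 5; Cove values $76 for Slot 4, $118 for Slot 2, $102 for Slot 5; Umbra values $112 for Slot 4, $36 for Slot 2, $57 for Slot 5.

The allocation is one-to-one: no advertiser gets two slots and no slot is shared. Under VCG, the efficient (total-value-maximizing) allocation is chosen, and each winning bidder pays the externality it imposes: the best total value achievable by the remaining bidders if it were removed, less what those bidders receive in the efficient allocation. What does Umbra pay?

Umbra pays $28.

Efficient allocation: Kestrel→Slot 5 ($99), Cove→Slot 2 ($118), Umbra→Slot 4 ($112); total welfare W = $329.
Umbra receives Slot 4 at value $112, so the others get W − 112 = $217.
Without Umbra: best allocation of the remaining 2 bidders over all 3 slots is Kestrel→Slot 4 ($127), Cove→Slot 2 ($118), total $245.
VCG payment = (others' best without Umbra) − (others' welfare with Umbra) = 245 − 217 = $28.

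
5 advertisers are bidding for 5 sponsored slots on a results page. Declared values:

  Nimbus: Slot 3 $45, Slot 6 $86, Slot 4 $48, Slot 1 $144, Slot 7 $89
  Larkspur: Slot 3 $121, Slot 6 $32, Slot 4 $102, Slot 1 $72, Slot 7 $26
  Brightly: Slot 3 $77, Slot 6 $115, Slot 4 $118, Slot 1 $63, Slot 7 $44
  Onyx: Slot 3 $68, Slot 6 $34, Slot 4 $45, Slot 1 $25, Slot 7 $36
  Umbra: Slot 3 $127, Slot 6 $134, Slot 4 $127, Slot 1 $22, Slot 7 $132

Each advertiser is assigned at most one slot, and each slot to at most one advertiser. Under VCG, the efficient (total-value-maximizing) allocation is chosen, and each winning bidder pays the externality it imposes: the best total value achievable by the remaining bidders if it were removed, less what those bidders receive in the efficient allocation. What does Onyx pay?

Onyx pays $24.

Efficient allocation: Nimbus→Slot 1 ($144), Larkspur→Slot 4 ($102), Brightly→Slot 6 ($115), Onyx→Slot 3 ($68), Umbra→Slot 7 ($132); total welfare W = $561.
Onyx receives Slot 3 at value $68, so the others get W − 68 = $493.
Without Onyx: best allocation of the remaining 4 bidders over all 5 slots is Nimbus→Slot 1 ($144), Larkspur→Slot 3 ($121), Brightly→Slot 4 ($118), Umbra→Slot 6 ($134), total $517.
VCG payment = (others' best without Onyx) − (others' welfare with Onyx) = 517 − 493 = $24.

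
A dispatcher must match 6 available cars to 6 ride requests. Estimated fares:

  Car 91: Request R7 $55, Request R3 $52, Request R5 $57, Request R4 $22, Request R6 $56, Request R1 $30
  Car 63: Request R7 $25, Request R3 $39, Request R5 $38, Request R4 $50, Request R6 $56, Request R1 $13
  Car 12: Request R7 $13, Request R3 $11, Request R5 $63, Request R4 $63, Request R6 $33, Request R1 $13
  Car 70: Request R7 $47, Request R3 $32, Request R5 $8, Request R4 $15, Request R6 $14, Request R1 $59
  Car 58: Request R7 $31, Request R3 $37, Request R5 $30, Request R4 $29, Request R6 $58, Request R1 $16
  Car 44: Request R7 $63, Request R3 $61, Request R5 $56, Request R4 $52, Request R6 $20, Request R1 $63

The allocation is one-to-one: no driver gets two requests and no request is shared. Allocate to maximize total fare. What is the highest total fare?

This is the linear assignment problem.
Optimal: Car 91→Request R7 ($55), Car 63→Request R4 ($50), Car 12→Request R5 ($63), Car 70→Request R1 ($59), Car 58→Request R6 ($58), Car 44→Request R3 ($61) — total 55+50+63+59+58+61 = $346.
Max-entry greedy (repeatedly take the single best remaining cell) gives $345, worse by 1.
No other one-to-one assignment exceeds $346.

Maximum total: $346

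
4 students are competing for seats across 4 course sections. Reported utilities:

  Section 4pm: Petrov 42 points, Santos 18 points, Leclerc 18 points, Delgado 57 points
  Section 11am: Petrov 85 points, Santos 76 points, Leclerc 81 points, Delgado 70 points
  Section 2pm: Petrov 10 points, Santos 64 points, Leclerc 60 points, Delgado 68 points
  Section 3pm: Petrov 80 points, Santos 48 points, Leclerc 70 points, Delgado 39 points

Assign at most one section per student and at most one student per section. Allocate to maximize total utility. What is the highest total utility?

Max total: 282 points

Treat this as an assignment problem: match each student to one section.
Optimal: Petrov→Section 3pm (80 points), Santos→Section 2pm (64 points), Leclerc→Section 11am (81 points), Delgado→Section 4pm (57 points) — total 80+64+81+57 = 282 points.
Column-greedy (each section in turn goes to its best remaining student) gives 276 points, worse by 6.
Next-best assignment: Petrov→Section 11am, Santos→Section 2pm, Leclerc→Section 3pm, Delgado→Section 4pm = 276 points.
No other one-to-one assignment exceeds 282 points.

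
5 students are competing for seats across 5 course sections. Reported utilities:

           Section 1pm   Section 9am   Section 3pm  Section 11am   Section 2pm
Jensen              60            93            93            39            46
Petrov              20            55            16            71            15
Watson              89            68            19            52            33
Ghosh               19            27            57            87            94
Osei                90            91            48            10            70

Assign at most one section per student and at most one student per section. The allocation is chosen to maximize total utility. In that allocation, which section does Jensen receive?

Optimal: Jensen→Section 3pm (93 points), Petrov→Section 11am (71 points), Watson→Section 1pm (89 points), Ghosh→Section 2pm (94 points), Osei→Section 9am (91 points) — total 93+71+89+94+91 = 438 points.
Column-greedy (each section in turn goes to its best remaining student) gives 344 points, worse by 94.
Next-best assignment: Jensen→Section 3pm, Petrov→Section 11am, Watson→Section 9am, Ghosh→Section 2pm, Osei→Section 1pm = 416 points.
Swapping Watson↔Petrov (Watson→Section 11am 52 points, Petrov→Section 1pm 20 points) loses 88.
Jensen's own top section is Section 9am (93 points), but forcing Jensen→Section 9am and reassigning the rest optimally gives only 395 points — worse by 43.

Jensen receives Section 3pm.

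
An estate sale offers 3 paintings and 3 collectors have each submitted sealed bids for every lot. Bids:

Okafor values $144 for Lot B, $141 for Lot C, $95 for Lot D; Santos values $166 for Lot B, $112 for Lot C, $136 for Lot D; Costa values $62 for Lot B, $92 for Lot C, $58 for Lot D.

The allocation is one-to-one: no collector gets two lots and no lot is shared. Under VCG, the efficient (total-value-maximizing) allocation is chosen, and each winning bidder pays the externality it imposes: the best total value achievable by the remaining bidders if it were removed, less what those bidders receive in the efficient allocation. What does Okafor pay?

Efficient allocation: Okafor→Lot B ($144), Santos→Lot D ($136), Costa→Lot C ($92); total welfare W = $372.
Okafor receives Lot B at value $144, so the others get W − 144 = $228.
Without Okafor: best allocation of the remaining 2 bidders over all 3 lots is Santos→Lot B ($166), Costa→Lot C ($92), total $258.
VCG payment = (others' best without Okafor) − (others' welfare with Okafor) = 258 − 228 = $30.

Okafor pays $30.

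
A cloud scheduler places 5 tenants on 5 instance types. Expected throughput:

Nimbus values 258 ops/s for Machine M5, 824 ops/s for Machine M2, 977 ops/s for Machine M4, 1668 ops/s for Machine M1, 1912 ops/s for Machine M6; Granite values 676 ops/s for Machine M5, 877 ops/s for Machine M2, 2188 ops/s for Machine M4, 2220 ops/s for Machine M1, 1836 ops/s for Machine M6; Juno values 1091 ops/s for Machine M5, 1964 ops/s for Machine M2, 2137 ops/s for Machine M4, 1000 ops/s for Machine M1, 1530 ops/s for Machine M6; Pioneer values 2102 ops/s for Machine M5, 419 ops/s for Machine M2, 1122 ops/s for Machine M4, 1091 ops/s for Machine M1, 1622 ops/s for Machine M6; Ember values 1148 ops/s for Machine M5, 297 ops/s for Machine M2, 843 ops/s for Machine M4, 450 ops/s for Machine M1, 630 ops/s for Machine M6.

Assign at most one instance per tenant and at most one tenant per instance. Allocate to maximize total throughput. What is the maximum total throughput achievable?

Maximum total: 9041 ops/s

Optimal: Nimbus→Machine M6 (1912 ops/s), Granite→Machine M1 (2220 ops/s), Juno→Machine M2 (1964 ops/s), Pioneer→Machine M5 (2102 ops/s), Ember→Machine M4 (843 ops/s) — total 1912+2220+1964+2102+843 = 9041 ops/s.
Max-entry greedy (repeatedly take the single best remaining cell) gives 8668 ops/s, worse by 373.
Next-best assignment: Nimbus→Machine M6, Granite→Machine M1, Juno→Machine M4, Pioneer→Machine M5, Ember→Machine M2 = 8668 ops/s.
No other one-to-one assignment exceeds 9041 ops/s.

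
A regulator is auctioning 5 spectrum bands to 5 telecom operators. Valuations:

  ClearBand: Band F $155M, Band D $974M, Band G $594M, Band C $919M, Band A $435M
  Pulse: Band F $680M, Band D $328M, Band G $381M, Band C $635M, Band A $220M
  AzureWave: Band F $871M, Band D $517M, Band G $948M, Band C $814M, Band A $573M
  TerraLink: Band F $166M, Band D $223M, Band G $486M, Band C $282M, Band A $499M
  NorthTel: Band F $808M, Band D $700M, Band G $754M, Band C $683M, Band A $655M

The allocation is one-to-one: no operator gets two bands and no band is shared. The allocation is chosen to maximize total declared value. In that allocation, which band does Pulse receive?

Optimal: ClearBand→Band D ($974M), Pulse→Band C ($635M), AzureWave→Band G ($948M), TerraLink→Band A ($499M), NorthTel→Band F ($808M) — total 974+635+948+499+808 = $3864M.
Column-greedy (each band in turn goes to its best remaining operator) gives $3733M, worse by 131.
Next-best assignment: ClearBand→Band D, Pulse→Band F, AzureWave→Band G, TerraLink→Band A, NorthTel→Band C = $3784M.
Swapping ClearBand↔TerraLink (ClearBand→Band A $435M, TerraLink→Band D $223M) loses 815.
Checked against all permutations: $3864M is optimal.
Pulse's own top band is Band F ($680M), but forcing Pulse→Band F and reassigning the rest optimally gives only $3784M — worse by 80.

Pulse receives Band C.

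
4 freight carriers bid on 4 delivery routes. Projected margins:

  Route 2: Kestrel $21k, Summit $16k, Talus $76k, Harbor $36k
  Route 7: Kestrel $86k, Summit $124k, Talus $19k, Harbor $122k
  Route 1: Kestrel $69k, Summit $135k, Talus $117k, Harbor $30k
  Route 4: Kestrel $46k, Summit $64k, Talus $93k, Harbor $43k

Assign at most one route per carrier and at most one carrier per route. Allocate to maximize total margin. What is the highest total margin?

This is a one-to-one assignment (maximum-weight bipartite matching).
Optimal: Kestrel→Route 4 ($46k), Summit→Route 1 ($135k), Talus→Route 2 ($76k), Harbor→Route 7 ($122k) — total 46+135+76+122 = $379k.
Max-entry greedy (repeatedly take the single best remaining cell) gives $371k, worse by 8.
Next-best assignment: Kestrel→Route 2, Summit→Route 1, Talus→Route 4, Harbor→Route 7 = $371k.
Swapping Kestrel↔Talus (Kestrel→Route 2 $21k, Talus→Route 4 $93k) loses 8.

Maximum total: $379k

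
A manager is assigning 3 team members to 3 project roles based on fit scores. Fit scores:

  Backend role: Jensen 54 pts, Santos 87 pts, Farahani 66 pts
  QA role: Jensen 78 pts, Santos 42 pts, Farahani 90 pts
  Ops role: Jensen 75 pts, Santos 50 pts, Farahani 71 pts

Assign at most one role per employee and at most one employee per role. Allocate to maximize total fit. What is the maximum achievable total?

Treat this as an assignment problem: match each employee to one role.
Optimal: Jensen→Ops role (75 pts), Santos→Backend role (87 pts), Farahani→QA role (90 pts) — total 75+87+90 = 252 pts.
Swapping Farahani↔Jensen (Farahani→Ops role 71 pts, Jensen→QA role 78 pts) loses 16.

Maximum total: 252 pts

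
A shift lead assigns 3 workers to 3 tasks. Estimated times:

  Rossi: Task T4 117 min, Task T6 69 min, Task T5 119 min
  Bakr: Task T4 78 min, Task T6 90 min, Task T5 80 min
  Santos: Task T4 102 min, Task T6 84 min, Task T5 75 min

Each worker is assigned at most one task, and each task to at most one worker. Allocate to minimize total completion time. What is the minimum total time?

Minimum total: 222 min

Treat this as an assignment problem: match each worker to one task.
Optimal: Rossi→Task T6 (69 min), Bakr→Task T4 (78 min), Santos→Task T5 (75 min) — total 69+78+75 = 222 min.
Next-best assignment: Rossi→Task T6, Bakr→Task T5, Santos→Task T4 = 251 min.
Swapping Bakr↔Rossi (Bakr→Task T6 90 min, Rossi→Task T4 117 min) adds 60.
No other one-to-one assignment undercuts 222 min.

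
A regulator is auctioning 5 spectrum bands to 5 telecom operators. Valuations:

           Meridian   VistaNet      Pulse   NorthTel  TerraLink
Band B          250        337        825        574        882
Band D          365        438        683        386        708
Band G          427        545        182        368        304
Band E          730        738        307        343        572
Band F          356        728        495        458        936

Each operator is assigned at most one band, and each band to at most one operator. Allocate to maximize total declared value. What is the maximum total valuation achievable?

Max total: $3468M

This is a one-to-one assignment (maximum-weight bipartite matching).
Optimal: Meridian→Band E ($730M), VistaNet→Band G ($545M), Pulse→Band D ($683M), NorthTel→Band B ($574M), TerraLink→Band F ($936M) — total 730+545+683+574+936 = $3468M.
Checked against all permutations: $3468M is optimal.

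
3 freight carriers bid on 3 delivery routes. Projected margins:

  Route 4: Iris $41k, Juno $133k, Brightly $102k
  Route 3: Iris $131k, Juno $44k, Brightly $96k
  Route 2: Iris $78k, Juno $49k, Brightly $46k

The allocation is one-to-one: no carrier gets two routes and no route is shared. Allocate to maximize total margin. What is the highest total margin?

Maximum total: $310k

This is the linear assignment problem.
Optimal: Iris→Route 3 ($131k), Juno→Route 4 ($133k), Brightly→Route 2 ($46k) — total 131+133+46 = $310k.
Checked against all permutations: $310k is optimal.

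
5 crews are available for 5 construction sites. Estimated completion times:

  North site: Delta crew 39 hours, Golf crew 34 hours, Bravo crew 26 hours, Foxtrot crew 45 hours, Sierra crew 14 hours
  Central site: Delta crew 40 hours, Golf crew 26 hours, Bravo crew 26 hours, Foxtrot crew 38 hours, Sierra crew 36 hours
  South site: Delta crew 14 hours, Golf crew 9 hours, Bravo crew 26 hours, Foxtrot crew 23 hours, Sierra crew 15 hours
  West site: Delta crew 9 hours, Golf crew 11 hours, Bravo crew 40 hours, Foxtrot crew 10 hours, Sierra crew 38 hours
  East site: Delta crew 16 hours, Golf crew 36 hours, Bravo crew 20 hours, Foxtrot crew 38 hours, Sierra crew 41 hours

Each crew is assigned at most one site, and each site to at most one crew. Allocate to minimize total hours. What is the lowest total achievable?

Optimal: Delta crew→East site (16 hours), Golf crew→South site (9 hours), Bravo crew→Central site (26 hours), Foxtrot crew→West site (10 hours), Sierra crew→North site (14 hours) — total 16+9+26+10+14 = 75 hours.
Next-best assignment: Delta crew→South site, Golf crew→Central site, Bravo crew→East site, Foxtrot crew→West site, Sierra crew→North site = 84 hours.
Every other assignment is strictly worse.

Minimum total: 75 hours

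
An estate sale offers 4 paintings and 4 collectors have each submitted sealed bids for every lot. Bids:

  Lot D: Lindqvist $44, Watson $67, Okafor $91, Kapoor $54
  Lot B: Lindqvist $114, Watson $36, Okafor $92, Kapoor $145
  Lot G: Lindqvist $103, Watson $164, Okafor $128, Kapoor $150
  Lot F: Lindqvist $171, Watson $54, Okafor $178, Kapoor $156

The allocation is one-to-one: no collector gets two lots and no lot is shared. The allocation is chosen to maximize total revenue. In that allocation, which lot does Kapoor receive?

Kapoor receives Lot B.

Optimal: Lindqvist→Lot F ($171), Watson→Lot G ($164), Okafor→Lot D ($91), Kapoor→Lot B ($145) — total 171+164+91+145 = $571.
Row-greedy (each collector in turn takes its best remaining lot) gives $481, worse by 90.
No other one-to-one assignment exceeds $571.
Kapoor's own top lot is Lot F ($156), but forcing Kapoor→Lot F and reassigning the rest optimally gives only $525 — worse by 46.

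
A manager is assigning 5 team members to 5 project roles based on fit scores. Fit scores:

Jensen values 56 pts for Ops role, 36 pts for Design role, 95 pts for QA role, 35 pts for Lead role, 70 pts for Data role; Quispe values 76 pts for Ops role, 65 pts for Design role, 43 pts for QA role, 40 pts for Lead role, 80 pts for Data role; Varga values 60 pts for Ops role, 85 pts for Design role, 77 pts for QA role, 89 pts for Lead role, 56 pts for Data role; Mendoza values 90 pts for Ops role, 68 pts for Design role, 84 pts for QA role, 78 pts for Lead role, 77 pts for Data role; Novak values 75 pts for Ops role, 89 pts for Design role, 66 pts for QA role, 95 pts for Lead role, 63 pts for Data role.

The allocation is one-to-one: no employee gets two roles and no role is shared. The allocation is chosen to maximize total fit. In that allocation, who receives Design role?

Optimal: Jensen→QA role (95 pts), Quispe→Data role (80 pts), Varga→Design role (85 pts), Mendoza→Ops role (90 pts), Novak→Lead role (95 pts) — total 95+80+85+90+95 = 445 pts.
Row-greedy (each employee in turn takes its best remaining role) gives 443 pts, worse by 2.
Varga's own top role is Lead role (89 pts), but forcing Varga→Lead role and reassigning the rest optimally gives only 443 pts — worse by 2.

Varga receives Design role.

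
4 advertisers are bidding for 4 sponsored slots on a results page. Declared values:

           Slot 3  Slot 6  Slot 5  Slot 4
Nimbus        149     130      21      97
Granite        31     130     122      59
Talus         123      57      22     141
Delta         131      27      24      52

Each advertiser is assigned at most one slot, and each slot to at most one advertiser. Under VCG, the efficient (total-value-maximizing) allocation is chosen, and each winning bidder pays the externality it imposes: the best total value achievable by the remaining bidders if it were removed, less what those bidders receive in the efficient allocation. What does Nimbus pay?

Nimbus pays $8.

Efficient allocation: Nimbus→Slot 6 ($130), Granite→Slot 5 ($122), Talus→Slot 4 ($141), Delta→Slot 3 ($131); total welfare W = $524.
Nimbus receives Slot 6 at value $130, so the others get W − 130 = $394.
Without Nimbus: best allocation of the remaining 3 bidders over all 4 slots is Granite→Slot 6 ($130), Talus→Slot 4 ($141), Delta→Slot 3 ($131), total $402.
VCG payment = (others' best without Nimbus) − (others' welfare with Nimbus) = 402 − 394 = $8.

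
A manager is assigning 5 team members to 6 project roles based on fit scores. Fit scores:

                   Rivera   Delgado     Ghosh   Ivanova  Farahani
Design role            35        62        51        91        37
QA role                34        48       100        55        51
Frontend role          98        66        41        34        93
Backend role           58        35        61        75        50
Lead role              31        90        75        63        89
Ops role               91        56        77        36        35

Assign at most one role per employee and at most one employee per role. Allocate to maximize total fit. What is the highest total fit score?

This is a one-to-one assignment (maximum-weight bipartite matching).
Optimal: Rivera→Ops role (91 pts), Delgado→Lead role (90 pts), Ghosh→QA role (100 pts), Ivanova→Design role (91 pts), Farahani→Frontend role (93 pts) — total 91+90+100+91+93 = 465 pts.
Column-greedy (each role in turn goes to its best remaining employee) gives 429 pts, worse by 36.
No other one-to-one assignment exceeds 465 pts.

Maximum total: 465 pts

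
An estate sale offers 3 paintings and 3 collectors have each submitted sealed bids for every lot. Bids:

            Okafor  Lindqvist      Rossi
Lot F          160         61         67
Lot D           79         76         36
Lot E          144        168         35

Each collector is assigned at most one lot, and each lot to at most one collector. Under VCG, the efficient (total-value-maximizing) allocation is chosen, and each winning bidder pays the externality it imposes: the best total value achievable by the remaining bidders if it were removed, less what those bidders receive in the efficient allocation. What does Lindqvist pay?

Lindqvist pays $15.

Efficient allocation: Okafor→Lot F ($160), Lindqvist→Lot E ($168), Rossi→Lot D ($36); total welfare W = $364.
Lindqvist receives Lot E at value $168, so the others get W − 168 = $196.
Without Lindqvist: best allocation of the remaining 2 bidders over all 3 lots is Okafor→Lot E ($144), Rossi→Lot F ($67), total $211.
VCG payment = (others' best without Lindqvist) − (others' welfare with Lindqvist) = 211 − 196 = $15.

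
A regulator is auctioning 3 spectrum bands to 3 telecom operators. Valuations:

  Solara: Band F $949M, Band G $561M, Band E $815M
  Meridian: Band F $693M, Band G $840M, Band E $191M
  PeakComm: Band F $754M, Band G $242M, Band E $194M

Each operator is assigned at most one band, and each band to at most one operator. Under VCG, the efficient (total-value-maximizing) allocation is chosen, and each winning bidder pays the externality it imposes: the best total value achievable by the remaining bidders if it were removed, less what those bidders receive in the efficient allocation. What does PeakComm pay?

Efficient allocation: Solara→Band E ($815M), Meridian→Band G ($840M), PeakComm→Band F ($754M); total welfare W = $2409M.
PeakComm receives Band F at value $754M, so the others get W − 754 = $1655M.
Without PeakComm: best allocation of the remaining 2 bidders over all 3 bands is Solara→Band F ($949M), Meridian→Band G ($840M), total $1789M.
VCG payment = (others' best without PeakComm) − (others' welfare with PeakComm) = 1789 − 1655 = $134M.

PeakComm pays $134M.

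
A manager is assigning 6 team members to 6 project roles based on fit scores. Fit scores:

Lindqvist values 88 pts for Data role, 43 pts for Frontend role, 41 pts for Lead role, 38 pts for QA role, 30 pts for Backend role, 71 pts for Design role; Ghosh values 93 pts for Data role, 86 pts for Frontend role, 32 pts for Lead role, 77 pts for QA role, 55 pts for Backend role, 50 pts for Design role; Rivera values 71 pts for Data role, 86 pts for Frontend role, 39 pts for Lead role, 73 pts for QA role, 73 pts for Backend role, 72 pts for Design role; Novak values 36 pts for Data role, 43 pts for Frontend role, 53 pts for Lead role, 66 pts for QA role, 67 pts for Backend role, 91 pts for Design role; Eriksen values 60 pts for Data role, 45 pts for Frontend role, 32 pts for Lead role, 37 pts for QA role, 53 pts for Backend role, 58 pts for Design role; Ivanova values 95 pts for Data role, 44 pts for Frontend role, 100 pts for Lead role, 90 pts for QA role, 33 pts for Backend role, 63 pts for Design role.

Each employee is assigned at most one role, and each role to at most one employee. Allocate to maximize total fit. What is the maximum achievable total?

This is a one-to-one assignment (maximum-weight bipartite matching).
Optimal: Lindqvist→Data role (88 pts), Ghosh→QA role (77 pts), Rivera→Frontend role (86 pts), Novak→Design role (91 pts), Eriksen→Backend role (53 pts), Ivanova→Lead role (100 pts) — total 88+77+86+91+53+100 = 495 pts.
Column-greedy (each role in turn goes to its best remaining employee) gives 431 pts, worse by 64.
Next-best assignment: Lindqvist→Data role, Ghosh→Frontend role, Rivera→QA role, Novak→Design role, Eriksen→Backend role, Ivanova→Lead role = 491 pts.
Every other assignment is strictly worse.

Max total: 495 pts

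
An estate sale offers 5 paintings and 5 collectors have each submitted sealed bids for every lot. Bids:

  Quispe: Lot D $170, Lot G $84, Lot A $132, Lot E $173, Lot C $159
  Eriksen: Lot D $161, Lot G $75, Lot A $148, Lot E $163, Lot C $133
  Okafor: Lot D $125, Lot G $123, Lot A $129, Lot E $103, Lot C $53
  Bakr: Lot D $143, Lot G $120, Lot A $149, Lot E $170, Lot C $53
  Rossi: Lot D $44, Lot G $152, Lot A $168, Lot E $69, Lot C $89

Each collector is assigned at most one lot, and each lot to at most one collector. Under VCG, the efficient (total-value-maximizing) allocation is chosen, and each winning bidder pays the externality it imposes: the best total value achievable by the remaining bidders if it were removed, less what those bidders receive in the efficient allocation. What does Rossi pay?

Efficient allocation: Quispe→Lot C ($159), Eriksen→Lot D ($161), Okafor→Lot G ($123), Bakr→Lot E ($170), Rossi→Lot A ($168); total welfare W = $781.
Rossi receives Lot A at value $168, so the others get W − 168 = $613.
Without Rossi: best allocation of the remaining 4 bidders over all 5 lots is Quispe→Lot C ($159), Eriksen→Lot D ($161), Okafor→Lot A ($129), Bakr→Lot E ($170), total $619.
VCG payment = (others' best without Rossi) − (others' welfare with Rossi) = 619 − 613 = $6.

Rossi pays $6.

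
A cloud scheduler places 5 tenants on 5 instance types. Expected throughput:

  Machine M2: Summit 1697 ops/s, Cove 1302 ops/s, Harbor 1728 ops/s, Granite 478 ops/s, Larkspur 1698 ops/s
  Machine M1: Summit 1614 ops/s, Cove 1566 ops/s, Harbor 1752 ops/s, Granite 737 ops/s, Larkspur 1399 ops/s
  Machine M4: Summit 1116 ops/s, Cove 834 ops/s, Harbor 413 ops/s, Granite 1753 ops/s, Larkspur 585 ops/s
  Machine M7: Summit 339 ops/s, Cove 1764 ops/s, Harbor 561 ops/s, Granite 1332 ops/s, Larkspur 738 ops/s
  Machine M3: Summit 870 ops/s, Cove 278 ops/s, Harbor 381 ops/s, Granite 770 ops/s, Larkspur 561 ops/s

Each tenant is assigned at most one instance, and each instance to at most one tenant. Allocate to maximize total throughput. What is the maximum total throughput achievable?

Max total: 7837 ops/s

Optimal: Summit→Machine M3 (870 ops/s), Cove→Machine M7 (1764 ops/s), Harbor→Machine M1 (1752 ops/s), Granite→Machine M4 (1753 ops/s), Larkspur→Machine M2 (1698 ops/s) — total 870+1764+1752+1753+1698 = 7837 ops/s.
Column-greedy (each instance in turn goes to its best remaining tenant) gives 7420 ops/s, worse by 417.
Swapping Cove↔Granite (Cove→Machine M4 834 ops/s, Granite→Machine M7 1332 ops/s) loses 1351.
Every other assignment is strictly worse.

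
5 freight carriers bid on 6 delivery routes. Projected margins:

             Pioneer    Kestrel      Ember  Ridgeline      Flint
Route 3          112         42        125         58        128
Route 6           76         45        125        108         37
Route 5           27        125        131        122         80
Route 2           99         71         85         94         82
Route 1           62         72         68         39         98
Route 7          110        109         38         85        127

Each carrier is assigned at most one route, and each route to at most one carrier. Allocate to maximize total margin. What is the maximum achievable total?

Max total: $584k

Optimal: Pioneer→Route 2 ($99k), Kestrel→Route 5 ($125k), Ember→Route 3 ($125k), Ridgeline→Route 6 ($108k), Flint→Route 7 ($127k) — total 99+125+125+108+127 = $584k.
Row-greedy (each carrier in turn takes its best remaining route) gives $583k, worse by 1.
Next-best assignment: Pioneer→Route 3, Kestrel→Route 5, Ember→Route 6, Ridgeline→Route 2, Flint→Route 7 = $583k.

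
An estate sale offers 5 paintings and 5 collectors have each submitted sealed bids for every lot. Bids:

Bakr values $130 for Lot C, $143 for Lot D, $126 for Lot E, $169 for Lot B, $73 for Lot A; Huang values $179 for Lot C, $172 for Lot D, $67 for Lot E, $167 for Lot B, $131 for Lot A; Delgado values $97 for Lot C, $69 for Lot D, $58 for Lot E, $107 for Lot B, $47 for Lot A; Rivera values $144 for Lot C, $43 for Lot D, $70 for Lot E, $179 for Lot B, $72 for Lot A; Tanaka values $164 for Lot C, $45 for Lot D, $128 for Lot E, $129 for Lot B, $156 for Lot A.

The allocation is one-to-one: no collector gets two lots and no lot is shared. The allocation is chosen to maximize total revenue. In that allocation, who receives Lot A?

Tanaka receives Lot A.

Optimal: Bakr→Lot E ($126), Huang→Lot D ($172), Delgado→Lot C ($97), Rivera→Lot B ($179), Tanaka→Lot A ($156) — total 126+172+97+179+156 = $730.
Max-entry greedy (repeatedly take the single best remaining cell) gives $715, worse by 15.
Next-best assignment: Bakr→Lot D, Huang→Lot C, Delgado→Lot E, Rivera→Lot B, Tanaka→Lot A = $715.
Every other assignment is strictly worse.
Tanaka's own top lot is Lot C ($164), but forcing Tanaka→Lot C and reassigning the rest optimally gives only $688 — worse by 42.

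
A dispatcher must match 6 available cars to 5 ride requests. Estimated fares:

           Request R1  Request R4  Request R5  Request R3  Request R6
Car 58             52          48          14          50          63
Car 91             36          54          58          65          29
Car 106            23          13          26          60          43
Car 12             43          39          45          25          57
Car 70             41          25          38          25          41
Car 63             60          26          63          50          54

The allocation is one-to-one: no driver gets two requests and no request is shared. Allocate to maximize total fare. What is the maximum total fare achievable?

Max total: $286

Optimal: Car 58→Request R1 ($52), Car 91→Request R4 ($54), Car 63→Request R5 ($63), Car 106→Request R3 ($60), Car 12→Request R6 ($57) — total 52+54+63+60+57 = $286.
Column-greedy (each request in turn goes to its best remaining driver) gives $282, worse by 4.
Swapping Car 106↔Car 58 (Car 106→Request R1 $23, Car 58→Request R3 $50) loses 39.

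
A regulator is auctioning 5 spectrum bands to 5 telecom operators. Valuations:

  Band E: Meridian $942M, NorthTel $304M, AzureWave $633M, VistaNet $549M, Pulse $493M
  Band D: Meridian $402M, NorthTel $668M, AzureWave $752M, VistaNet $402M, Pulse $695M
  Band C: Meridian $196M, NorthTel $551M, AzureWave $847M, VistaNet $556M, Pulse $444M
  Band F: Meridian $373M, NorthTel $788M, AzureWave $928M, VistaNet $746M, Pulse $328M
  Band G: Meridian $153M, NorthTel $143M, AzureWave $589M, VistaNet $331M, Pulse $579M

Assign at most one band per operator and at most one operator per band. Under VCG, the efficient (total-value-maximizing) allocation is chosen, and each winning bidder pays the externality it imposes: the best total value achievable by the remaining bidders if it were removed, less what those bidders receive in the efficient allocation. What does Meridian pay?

Meridian pays $39M.

Efficient allocation: Meridian→Band E ($942M), NorthTel→Band D ($668M), AzureWave→Band C ($847M), VistaNet→Band F ($746M), Pulse→Band G ($579M); total welfare W = $3782M.
Meridian receives Band E at value $942M, so the others get W − 942 = $2840M.
Without Meridian: best allocation of the remaining 4 bidders over all 5 bands is NorthTel→Band F ($788M), AzureWave→Band C ($847M), VistaNet→Band E ($549M), Pulse→Band D ($695M), total $2879M.
VCG payment = (others' best without Meridian) − (others' welfare with Meridian) = 2879 − 2840 = $39M.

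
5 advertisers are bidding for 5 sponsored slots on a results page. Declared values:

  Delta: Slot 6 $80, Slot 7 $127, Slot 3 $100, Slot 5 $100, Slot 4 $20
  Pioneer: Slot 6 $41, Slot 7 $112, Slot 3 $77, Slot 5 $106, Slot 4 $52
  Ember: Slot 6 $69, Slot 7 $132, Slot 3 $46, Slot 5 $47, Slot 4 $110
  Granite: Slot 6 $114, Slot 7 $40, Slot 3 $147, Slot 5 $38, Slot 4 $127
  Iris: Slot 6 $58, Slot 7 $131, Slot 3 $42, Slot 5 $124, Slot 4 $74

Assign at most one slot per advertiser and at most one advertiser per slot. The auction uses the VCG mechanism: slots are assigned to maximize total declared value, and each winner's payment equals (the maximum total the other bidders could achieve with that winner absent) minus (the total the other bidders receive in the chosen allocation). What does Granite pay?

Efficient allocation: Delta→Slot 6 ($80), Pioneer→Slot 5 ($106), Ember→Slot 4 ($110), Granite→Slot 3 ($147), Iris→Slot 7 ($131); total welfare W = $574.
Granite receives Slot 3 at value $147, so the others get W − 147 = $427.
Without Granite: best allocation of the remaining 4 bidders over all 5 slots is Delta→Slot 3 ($100), Pioneer→Slot 5 ($106), Ember→Slot 4 ($110), Iris→Slot 7 ($131), total $447.
VCG payment = (others' best without Granite) − (others' welfare with Granite) = 447 − 427 = $20.

Granite pays $20.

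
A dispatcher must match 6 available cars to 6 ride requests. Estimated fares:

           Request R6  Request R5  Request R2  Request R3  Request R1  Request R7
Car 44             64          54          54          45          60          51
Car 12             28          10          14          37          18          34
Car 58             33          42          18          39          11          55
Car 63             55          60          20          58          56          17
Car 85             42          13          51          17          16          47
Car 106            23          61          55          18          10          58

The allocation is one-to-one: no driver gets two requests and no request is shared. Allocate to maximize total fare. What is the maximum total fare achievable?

Maximum total: $324

Optimal: Car 44→Request R6 ($64), Car 12→Request R3 ($37), Car 58→Request R7 ($55), Car 63→Request R1 ($56), Car 85→Request R2 ($51), Car 106→Request R5 ($61) — total 64+37+55+56+51+61 = $324.
Column-greedy (each request in turn goes to its best remaining driver) gives $307, worse by 17.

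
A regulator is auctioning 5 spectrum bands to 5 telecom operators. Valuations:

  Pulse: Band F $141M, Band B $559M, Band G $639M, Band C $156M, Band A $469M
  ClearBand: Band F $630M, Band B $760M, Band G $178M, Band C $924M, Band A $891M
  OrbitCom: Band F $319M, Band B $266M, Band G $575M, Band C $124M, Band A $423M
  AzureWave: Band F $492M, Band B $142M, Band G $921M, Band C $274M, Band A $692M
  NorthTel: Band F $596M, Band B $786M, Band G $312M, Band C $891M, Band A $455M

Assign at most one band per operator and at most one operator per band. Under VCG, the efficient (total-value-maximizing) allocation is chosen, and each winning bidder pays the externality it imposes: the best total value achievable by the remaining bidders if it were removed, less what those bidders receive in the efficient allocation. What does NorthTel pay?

Efficient allocation: Pulse→Band B ($559M), ClearBand→Band A ($891M), OrbitCom→Band F ($319M), AzureWave→Band G ($921M), NorthTel→Band C ($891M); total welfare W = $3581M.
NorthTel receives Band C at value $891M, so the others get W − 891 = $2690M.
Without NorthTel: best allocation of the remaining 4 bidders over all 5 bands is Pulse→Band B ($559M), ClearBand→Band C ($924M), OrbitCom→Band A ($423M), AzureWave→Band G ($921M), total $2827M.
VCG payment = (others' best without NorthTel) − (others' welfare with NorthTel) = 2827 − 2690 = $137M.

NorthTel pays $137M.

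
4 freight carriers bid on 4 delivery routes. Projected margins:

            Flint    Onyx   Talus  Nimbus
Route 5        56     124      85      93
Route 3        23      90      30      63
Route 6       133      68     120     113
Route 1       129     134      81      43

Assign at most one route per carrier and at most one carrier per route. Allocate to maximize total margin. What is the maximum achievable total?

Optimal: Flint→Route 1 ($129k), Onyx→Route 5 ($124k), Talus→Route 6 ($120k), Nimbus→Route 3 ($63k) — total 129+124+120+63 = $436k.
Next-best assignment: Flint→Route 1, Onyx→Route 3, Talus→Route 6, Nimbus→Route 5 = $432k.
Swapping Talus↔Nimbus (Talus→Route 3 $30k, Nimbus→Route 6 $113k) loses 40.

Max total: $436k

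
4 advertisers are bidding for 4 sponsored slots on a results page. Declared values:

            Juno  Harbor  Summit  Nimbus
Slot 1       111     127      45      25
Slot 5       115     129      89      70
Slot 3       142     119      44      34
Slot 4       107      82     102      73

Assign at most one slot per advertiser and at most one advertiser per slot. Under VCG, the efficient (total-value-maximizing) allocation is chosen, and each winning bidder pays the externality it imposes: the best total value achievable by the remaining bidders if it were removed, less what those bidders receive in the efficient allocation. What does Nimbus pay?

Efficient allocation: Juno→Slot 3 ($142), Harbor→Slot 1 ($127), Summit→Slot 4 ($102), Nimbus→Slot 5 ($70); total welfare W = $441.
Nimbus receives Slot 5 at value $70, so the others get W − 70 = $371.
Without Nimbus: best allocation of the remaining 3 bidders over all 4 slots is Juno→Slot 3 ($142), Harbor→Slot 5 ($129), Summit→Slot 4 ($102), total $373.
VCG payment = (others' best without Nimbus) − (others' welfare with Nimbus) = 373 − 371 = $2.

Nimbus pays $2.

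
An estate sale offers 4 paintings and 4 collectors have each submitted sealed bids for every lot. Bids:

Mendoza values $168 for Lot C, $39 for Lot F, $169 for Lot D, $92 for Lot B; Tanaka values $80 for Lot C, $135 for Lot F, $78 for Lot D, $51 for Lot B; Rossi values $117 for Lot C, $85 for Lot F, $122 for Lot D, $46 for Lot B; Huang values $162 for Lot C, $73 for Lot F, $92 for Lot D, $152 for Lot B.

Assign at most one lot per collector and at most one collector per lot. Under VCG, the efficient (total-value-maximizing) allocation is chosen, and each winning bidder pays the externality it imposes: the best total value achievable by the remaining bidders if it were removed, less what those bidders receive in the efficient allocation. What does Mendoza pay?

Mendoza pays $10.

Efficient allocation: Mendoza→Lot C ($168), Tanaka→Lot F ($135), Rossi→Lot D ($122), Huang→Lot B ($152); total welfare W = $577.
Mendoza receives Lot C at value $168, so the others get W − 168 = $409.
Without Mendoza: best allocation of the remaining 3 bidders over all 4 lots is Tanaka→Lot F ($135), Rossi→Lot D ($122), Huang→Lot C ($162), total $419.
VCG payment = (others' best without Mendoza) − (others' welfare with Mendoza) = 419 − 409 = $10.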